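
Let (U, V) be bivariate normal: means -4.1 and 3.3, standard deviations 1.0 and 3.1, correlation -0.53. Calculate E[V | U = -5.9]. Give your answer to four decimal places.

E[V | U=x] = μ_V + ρ(σ_V/σ_U)(x − μ_U) for jointly normal variables.
E[V | U=-5.9] = 3.3 + (-0.53)·(3.1/1.0)·(-5.9 − (-4.1)) = 3.3 + (-1.643)·(-1.8) = 6.2574.

6.2574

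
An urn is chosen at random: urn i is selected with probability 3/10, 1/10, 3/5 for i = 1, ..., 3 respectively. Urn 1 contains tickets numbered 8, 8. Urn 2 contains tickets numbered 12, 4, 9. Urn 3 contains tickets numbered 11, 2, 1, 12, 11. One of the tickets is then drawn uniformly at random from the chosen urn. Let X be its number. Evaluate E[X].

1151/150

E[X | urn 1] = (8+8)/2 = 8.
E[X | urn 2] = (12+4+9)/3 = 25/3.
E[X | urn 3] = (11+2+1+12+11)/5 = 37/5.
By the law of total expectation,
E[X] = (3/10)·(8) + (1/10)·(25/3) + (3/5)·(37/5) = 1151/150.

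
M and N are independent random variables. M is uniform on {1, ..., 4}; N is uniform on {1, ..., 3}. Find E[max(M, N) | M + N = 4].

8/3

Outcomes with M + N = 4: (1,3), (2,2), (3,1), each with probability 1/12.
E[max(M, N) | M + N = 4] = (3 + 2 + 3) / 3 = 8/3.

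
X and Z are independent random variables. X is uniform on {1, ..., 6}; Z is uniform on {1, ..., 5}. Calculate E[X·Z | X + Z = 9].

Outcomes with X + Z = 9: (4,5), (5,4), (6,3), each with probability 1/30.
E[X·Z | X + Z = 9] = (20 + 20 + 18) / 3 = 58/3.

58/3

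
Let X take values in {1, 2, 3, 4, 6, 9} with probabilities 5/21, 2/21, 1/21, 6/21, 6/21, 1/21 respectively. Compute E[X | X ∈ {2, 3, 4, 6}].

67/15

P(X ∈ {2, 3, 4, 6}) = 5/7.
Σ over the event: 2·2/21 + 3·1/21 + 4·2/7 + 6·2/7 = 67/21.
E[X | X ∈ {2, 3, 4, 6}] = (67/21) / (5/7) = 67/15.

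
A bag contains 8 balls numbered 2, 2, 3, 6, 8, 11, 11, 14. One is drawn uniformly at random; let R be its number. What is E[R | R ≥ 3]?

53/6

P(R ≥ 3) = 3/4.
Σ over the event: 3·1/8 + 6·1/8 + 8·1/8 + 11·1/4 + 14·1/8 = 53/8.
E[R | R ≥ 3] = (53/8) / (3/4) = 53/6.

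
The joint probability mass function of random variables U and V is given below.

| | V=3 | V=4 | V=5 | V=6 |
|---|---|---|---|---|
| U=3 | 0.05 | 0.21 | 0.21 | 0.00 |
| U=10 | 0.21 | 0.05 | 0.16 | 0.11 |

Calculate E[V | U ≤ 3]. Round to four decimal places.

4.3404

P(U ≤ 3) = 0.47.
Σ V·P over the event = 3·(0.05) + 4·(0.21) + 5·(0.21) = 2.04.
E[V | U ≤ 3] = (2.04) / (0.47) = 4.3404.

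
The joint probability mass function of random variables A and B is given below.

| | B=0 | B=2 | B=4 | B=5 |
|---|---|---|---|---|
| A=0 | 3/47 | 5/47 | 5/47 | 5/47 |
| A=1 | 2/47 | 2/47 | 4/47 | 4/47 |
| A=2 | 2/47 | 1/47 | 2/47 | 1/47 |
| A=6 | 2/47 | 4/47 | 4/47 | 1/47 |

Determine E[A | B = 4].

P(B = 4) = 15/47.
Σ A·P over the event = 0·(5/47) + 1·(4/47) + 2·(2/47) + 6·(4/47) = 32/47.
E[A | B = 4] = (32/47) / (15/47) = 32/15.

32/15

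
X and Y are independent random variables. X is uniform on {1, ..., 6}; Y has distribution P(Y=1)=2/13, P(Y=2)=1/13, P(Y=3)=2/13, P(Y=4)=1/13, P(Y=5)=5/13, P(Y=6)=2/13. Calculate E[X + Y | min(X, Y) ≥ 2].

93/11

P(min(X, Y) ≥ 2) = 55/78.
Summing (X+Y)·P(x,y) over outcomes with min(X, Y) ≥ 2 gives 155/26.
E[X + Y | min(X, Y) ≥ 2] = (155/26) / (55/78) = 93/11.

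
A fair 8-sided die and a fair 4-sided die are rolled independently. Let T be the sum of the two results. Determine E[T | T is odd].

7

P(T is odd) = 1/2.
Σ over the event: 3·1/16 + 5·1/8 + 7·1/8 + 9·1/8 + 11·1/16 = 7/2.
E[T | T is odd] = (7/2) / (1/2) = 7.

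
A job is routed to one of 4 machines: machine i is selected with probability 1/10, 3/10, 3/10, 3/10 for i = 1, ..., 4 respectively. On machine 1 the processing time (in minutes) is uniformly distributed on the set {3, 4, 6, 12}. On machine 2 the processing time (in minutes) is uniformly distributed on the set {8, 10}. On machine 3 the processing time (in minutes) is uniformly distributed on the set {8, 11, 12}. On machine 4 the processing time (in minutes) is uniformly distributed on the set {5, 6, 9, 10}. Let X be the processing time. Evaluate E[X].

347/40

E[X | machine 1] = (3+4+6+12)/4 = 25/4.
E[X | machine 2] = (8+10)/2 = 9.
E[X | machine 3] = (8+11+12)/3 = 31/3.
E[X | machine 4] = (5+6+9+10)/4 = 15/2.
By the law of total expectation,
E[X] = (1/10)·(25/4) + (3/10)·(9) + (3/10)·(31/3) + (3/10)·(15/2) = 347/40.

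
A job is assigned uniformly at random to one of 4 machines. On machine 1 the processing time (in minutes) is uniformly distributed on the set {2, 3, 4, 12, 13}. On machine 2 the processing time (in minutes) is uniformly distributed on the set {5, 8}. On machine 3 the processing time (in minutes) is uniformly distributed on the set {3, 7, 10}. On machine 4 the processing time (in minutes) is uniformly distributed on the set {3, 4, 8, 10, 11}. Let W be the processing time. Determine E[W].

E[W | machine 1] = (2+3+4+12+13)/5 = 34/5.
E[W | machine 2] = (5+8)/2 = 13/2.
E[W | machine 3] = (3+7+10)/3 = 20/3.
E[W | machine 4] = (3+4+8+10+11)/5 = 36/5.
E[W] = (1/4)·(34/5) + (1/4)·(13/2) + (1/4)·(20/3) + (1/4)·(36/5) = 163/24.

163/24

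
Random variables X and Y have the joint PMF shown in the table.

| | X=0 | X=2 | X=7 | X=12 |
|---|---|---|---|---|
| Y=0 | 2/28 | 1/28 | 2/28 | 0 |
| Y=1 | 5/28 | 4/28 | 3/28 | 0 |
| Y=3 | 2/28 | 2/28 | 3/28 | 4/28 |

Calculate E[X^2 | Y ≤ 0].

P(Y ≤ 0) = 5/28.
Σ X^2·P over the event = 0·(2/28) + 4·(1/28) + 49·(2/28) = 51/14.
E[X^2 | Y ≤ 0] = (51/14) / (5/28) = 102/5.

102/5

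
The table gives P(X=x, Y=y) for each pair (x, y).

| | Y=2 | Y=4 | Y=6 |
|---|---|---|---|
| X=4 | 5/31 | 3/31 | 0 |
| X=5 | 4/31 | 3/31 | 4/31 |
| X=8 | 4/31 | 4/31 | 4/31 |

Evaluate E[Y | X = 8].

P(X = 8) = 12/31.
Summing Y·P(X=x,Y=y) over the conditioning event gives 48/31.
E[Y | X = 8] = (48/31) / (12/31) = 4.

4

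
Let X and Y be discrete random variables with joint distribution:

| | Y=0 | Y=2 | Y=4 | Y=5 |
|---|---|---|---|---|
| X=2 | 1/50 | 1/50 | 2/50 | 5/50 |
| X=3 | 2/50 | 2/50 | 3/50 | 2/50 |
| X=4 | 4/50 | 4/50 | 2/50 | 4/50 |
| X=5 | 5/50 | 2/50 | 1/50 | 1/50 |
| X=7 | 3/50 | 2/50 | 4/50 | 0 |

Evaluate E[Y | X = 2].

35/9

P(X = 2) = 9/50.
Σ Y·P over the event = 0·(1/50) + 2·(1/50) + 4·(2/50) + 5·(5/50) = 7/10.
E[Y | X = 2] = (7/10) / (9/50) = 35/9.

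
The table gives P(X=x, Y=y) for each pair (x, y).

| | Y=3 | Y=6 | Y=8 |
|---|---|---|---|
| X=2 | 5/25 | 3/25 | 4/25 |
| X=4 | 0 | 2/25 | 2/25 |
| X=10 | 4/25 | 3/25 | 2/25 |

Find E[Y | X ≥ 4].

P(X ≥ 4) = 13/25.
Σ Y·P over the event = 6·(2/25) + 8·(2/25) + 3·(4/25) + 6·(3/25) + 8·(2/25) = 74/25.
E[Y | X ≥ 4] = (74/25) / (13/25) = 74/13.

74/13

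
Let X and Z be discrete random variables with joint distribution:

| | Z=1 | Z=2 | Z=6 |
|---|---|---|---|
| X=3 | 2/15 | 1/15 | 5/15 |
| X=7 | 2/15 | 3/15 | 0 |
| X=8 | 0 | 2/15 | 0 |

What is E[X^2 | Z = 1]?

P(Z = 1) = 4/15.
Summing X^2·P(X=x,Z=y) over the conditioning event gives 116/15.
E[X^2 | Z = 1] = (116/15) / (4/15) = 29.

29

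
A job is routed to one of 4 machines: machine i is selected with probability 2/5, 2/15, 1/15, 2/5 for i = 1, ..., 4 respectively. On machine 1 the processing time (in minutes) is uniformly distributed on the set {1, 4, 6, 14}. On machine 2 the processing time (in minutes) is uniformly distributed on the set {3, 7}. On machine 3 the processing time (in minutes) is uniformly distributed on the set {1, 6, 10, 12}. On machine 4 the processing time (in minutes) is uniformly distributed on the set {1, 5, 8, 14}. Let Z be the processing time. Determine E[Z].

E[Z | machine 1] = (1+4+6+14)/4 = 25/4.
E[Z | machine 2] = (3+7)/2 = 5.
E[Z | machine 3] = (1+6+10+12)/4 = 29/4.
E[Z | machine 4] = (1+5+8+14)/4 = 7.
E[Z] = (2/5)·(25/4) + (2/15)·(5) + (1/15)·(29/4) + (2/5)·(7) = 129/20.

129/20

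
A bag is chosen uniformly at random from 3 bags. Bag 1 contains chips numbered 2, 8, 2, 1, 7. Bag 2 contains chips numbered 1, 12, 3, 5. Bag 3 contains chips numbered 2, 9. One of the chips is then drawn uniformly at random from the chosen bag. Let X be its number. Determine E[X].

59/12

E[X | bag 1] = (2+8+2+1+7)/5 = 4.
E[X | bag 2] = (1+12+3+5)/4 = 21/4.
E[X | bag 3] = (2+9)/2 = 11/2.
E[X] = (1/3)·(4) + (1/3)·(21/4) + (1/3)·(11/2) = 59/12.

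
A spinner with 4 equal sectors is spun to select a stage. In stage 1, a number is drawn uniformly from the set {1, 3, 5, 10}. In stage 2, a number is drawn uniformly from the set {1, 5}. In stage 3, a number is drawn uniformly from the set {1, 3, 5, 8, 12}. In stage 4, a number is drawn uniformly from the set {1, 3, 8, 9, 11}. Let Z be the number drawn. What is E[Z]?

E[Z | stage 1] = (1+3+5+10)/4 = 19/4.
E[Z | stage 2] = (1+5)/2 = 3.
E[Z | stage 3] = (1+3+5+8+12)/5 = 29/5.
E[Z | stage 4] = (1+3+8+9+11)/5 = 32/5.
E[Z] = (1/4)·(19/4) + (1/4)·(3) + (1/4)·(29/5) + (1/4)·(32/5) = 399/80.

399/80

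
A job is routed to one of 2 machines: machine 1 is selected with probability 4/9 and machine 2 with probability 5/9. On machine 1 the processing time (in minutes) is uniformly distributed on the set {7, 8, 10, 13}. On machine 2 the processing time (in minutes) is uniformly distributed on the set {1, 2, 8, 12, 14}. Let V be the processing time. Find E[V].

25/3

E[V | machine 1] = (7+8+10+13)/4 = 19/2.
E[V | machine 2] = (1+2+8+12+14)/5 = 37/5.
By the law of total expectation,
E[V] = (4/9)·(19/2) + (5/9)·(37/5) = 25/3.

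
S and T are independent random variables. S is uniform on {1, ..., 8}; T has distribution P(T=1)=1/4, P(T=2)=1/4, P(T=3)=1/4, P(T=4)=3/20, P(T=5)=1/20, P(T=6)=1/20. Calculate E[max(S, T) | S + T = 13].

P(S + T = 13) = 1/80.
Summing max(S,T)·P(x,y) over outcomes with S + T = 13 gives 3/32.
E[max(S, T) | S + T = 13] = (3/32) / (1/80) = 15/2.

15/2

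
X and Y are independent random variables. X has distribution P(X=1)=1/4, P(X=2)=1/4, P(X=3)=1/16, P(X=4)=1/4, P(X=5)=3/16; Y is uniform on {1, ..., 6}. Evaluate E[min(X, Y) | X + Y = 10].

31/7

P(X + Y = 10) = 7/96.
Summing min(X,Y)·P(x,y) over outcomes with X + Y = 10 gives 31/96.
E[min(X, Y) | X + Y = 10] = (31/96) / (7/96) = 31/7.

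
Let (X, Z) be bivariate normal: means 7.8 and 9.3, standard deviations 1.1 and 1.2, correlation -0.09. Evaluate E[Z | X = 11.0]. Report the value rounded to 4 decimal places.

8.9858

For a bivariate normal, E[Z | X=x] = μ_Z + ρ·(σ_Z/σ_X)·(x − μ_X).
E[Z | X=11.0] = 9.3 + (-0.09)·(1.2/1.1)·(11.0 − (7.8)) = 9.3 + (-0.098182)·(3.2) = 8.9858.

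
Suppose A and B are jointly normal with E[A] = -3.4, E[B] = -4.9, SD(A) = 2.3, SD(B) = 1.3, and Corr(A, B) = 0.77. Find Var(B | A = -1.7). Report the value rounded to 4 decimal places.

0.6880

Var(B | A=x) = (1 − ρ²)·σ_B².
Var(B | A=-1.7) = (1.3)²·(1 − (0.77)²) = 1.69·0.4071 = 0.6880.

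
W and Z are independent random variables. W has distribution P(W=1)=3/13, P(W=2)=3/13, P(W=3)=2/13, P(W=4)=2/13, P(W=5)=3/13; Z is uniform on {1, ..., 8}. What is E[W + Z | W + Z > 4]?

716/87

P(W + Z > 4) = 87/104.
Summing (W+Z)·P(x,y) over outcomes with W + Z > 4 gives 179/26.
E[W + Z | W + Z > 4] = (179/26) / (87/104) = 716/87.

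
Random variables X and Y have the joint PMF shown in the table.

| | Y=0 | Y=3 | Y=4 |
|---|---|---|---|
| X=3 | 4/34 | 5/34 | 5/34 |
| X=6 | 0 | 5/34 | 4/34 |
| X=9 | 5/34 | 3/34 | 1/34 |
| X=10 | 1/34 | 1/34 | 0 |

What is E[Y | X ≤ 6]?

66/23

P(X ≤ 6) = 23/34.
Σ Y·P over the event = 0·(4/34) + 3·(5/34) + 4·(5/34) + 3·(5/34) + 4·(4/34) = 33/17.
E[Y | X ≤ 6] = (33/17) / (23/34) = 66/23.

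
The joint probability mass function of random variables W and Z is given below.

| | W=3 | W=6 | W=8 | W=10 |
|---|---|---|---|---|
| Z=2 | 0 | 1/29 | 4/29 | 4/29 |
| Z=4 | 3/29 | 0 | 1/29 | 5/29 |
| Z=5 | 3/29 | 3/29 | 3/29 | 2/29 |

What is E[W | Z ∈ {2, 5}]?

149/20

P(Z ∈ {2, 5}) = 20/29.
Summing W·P(W=x,Z=y) over the conditioning event gives 149/29.
E[W | Z ∈ {2, 5}] = (149/29) / (20/29) = 149/20.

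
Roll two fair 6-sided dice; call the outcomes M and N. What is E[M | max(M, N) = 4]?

22/7

Outcomes with max(M, N) = 4: (1,4), (2,4), (3,4), (4,1), (4,2), (4,3), (4,4), each with probability 1/36.
E[M | max(M, N) = 4] = (1 + 2 + 3 + 4 + 4 + 4 + 4) / 7 = 22/7.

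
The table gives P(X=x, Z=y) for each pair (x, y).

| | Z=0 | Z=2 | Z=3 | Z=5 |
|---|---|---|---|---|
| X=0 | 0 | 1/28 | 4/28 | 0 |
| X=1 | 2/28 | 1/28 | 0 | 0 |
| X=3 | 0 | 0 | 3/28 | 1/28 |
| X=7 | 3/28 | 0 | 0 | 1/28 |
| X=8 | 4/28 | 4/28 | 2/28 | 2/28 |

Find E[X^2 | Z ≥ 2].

P(Z ≥ 2) = 19/28.
Summing X^2·P(X=x,Z=y) over the conditioning event gives 299/14.
E[X^2 | Z ≥ 2] = (299/14) / (19/28) = 598/19.

598/19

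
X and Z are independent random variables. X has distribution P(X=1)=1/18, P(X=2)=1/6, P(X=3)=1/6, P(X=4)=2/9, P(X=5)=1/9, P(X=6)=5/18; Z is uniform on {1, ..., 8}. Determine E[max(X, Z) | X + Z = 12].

P(X + Z = 12) = 11/144.
Summing max(X,Z)·P(x,y) over outcomes with X + Z = 12 gives 19/36.
E[max(X, Z) | X + Z = 12] = (19/36) / (11/144) = 76/11.

76/11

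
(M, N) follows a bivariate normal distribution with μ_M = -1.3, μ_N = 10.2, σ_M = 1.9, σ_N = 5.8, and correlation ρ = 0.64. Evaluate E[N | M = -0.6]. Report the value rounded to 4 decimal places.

The regression of N on M has slope ρ·σ_N/σ_M and passes through (μ_M, μ_N).
E[N | M=-0.6] = 10.2 + (0.64)·(5.8/1.9)·(-0.6 − (-1.3)) = 10.2 + (1.9537)·(0.7) = 11.5676.

11.5676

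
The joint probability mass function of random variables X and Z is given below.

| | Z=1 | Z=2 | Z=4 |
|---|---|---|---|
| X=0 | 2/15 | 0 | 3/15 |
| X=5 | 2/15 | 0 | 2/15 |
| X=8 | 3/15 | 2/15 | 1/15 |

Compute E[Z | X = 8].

11/6

P(X = 8) = 2/5.
Summing Z·P(X=x,Z=y) over the conditioning event gives 11/15.
E[Z | X = 8] = (11/15) / (2/5) = 11/6.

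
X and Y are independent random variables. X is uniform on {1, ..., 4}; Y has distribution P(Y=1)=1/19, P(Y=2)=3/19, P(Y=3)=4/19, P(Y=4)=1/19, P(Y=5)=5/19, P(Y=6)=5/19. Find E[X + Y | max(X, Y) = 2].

24/7

P(max(X, Y) = 2) = 7/76.
Summing (X+Y)·P(x,y) over outcomes with max(X, Y) = 2 gives 6/19.
E[X + Y | max(X, Y) = 2] = (6/19) / (7/76) = 24/7.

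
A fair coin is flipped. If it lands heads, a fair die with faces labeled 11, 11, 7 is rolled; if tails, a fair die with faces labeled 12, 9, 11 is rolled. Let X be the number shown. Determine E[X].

61/6

E[X | heads] = (11+11+7)/3 = 29/3.
E[X | tails] = (12+9+11)/3 = 32/3.
By the law of total expectation,
E[X] = (1/2)·(29/3) + (1/2)·(32/3) = 61/6.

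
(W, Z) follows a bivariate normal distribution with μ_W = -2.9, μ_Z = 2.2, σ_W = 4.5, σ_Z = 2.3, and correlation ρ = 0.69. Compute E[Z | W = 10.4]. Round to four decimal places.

6.8905

E[Z | W=x] = μ_Z + ρ(σ_Z/σ_W)(x − μ_W) for jointly normal variables.
E[Z | W=10.4] = 2.2 + (0.69)·(2.3/4.5)·(10.4 − (-2.9)) = 2.2 + (0.35267)·(13.3) = 6.8905.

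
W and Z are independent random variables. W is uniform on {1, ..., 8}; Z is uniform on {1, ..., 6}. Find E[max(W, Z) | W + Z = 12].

7

P(W + Z = 12) = 1/16.
Summing max(W,Z)·P(x,y) over outcomes with W + Z = 12 gives 7/16.
E[max(W, Z) | W + Z = 12] = (7/16) / (1/16) = 7.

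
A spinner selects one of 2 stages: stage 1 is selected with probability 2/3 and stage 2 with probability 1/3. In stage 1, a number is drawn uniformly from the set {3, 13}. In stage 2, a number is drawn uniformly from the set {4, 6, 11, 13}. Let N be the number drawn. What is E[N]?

49/6

E[N | stage 1] = (3+13)/2 = 8.
E[N | stage 2] = (4+6+11+13)/4 = 17/2.
By the law of total expectation,
E[N] = (2/3)·(8) + (1/3)·(17/2) = 49/6.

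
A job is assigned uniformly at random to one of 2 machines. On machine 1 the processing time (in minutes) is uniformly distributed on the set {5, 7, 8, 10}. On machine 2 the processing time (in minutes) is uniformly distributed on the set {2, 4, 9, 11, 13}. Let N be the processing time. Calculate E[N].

E[N | machine 1] = (5+7+8+10)/4 = 15/2.
E[N | machine 2] = (2+4+9+11+13)/5 = 39/5.
E[N] = (1/2)·(15/2) + (1/2)·(39/5) = 153/20.

153/20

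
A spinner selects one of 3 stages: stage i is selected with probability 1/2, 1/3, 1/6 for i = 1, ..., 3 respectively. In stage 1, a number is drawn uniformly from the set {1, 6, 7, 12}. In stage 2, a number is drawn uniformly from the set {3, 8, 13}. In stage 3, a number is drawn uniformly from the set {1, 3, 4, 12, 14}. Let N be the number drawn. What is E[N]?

141/20

E[N | stage 1] = (1+6+7+12)/4 = 13/2.
E[N | stage 2] = (3+8+13)/3 = 8.
E[N | stage 3] = (1+3+4+12+14)/5 = 34/5.
E[N] = (1/2)·(13/2) + (1/3)·(8) + (1/6)·(34/5) = 141/20.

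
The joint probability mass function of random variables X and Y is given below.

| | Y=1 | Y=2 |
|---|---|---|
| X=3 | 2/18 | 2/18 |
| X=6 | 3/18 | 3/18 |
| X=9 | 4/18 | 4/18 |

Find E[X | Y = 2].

20/3

P(Y = 2) = 1/2.
Σ X·P over the event = 3·(2/18) + 6·(3/18) + 9·(4/18) = 10/3.
E[X | Y = 2] = (10/3) / (1/2) = 20/3.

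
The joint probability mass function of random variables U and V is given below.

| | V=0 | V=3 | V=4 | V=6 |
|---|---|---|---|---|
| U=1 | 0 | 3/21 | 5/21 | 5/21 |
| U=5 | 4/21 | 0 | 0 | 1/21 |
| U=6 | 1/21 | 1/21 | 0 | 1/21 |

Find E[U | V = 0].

26/5

P(V = 0) = 5/21.
Σ U·P over the event = 5·(4/21) + 6·(1/21) = 26/21.
E[U | V = 0] = (26/21) / (5/21) = 26/5.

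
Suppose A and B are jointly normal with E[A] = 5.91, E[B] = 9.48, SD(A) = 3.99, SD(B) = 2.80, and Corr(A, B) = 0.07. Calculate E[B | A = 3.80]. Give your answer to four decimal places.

9.3764

E[B | A=x] = μ_B + ρ(σ_B/σ_A)(x − μ_A) for jointly normal variables.
E[B | A=3.80] = 9.48 + (0.07)·(2.80/3.99)·(3.80 − (5.91)) = 9.48 + (0.049123)·(-2.11) = 9.3764.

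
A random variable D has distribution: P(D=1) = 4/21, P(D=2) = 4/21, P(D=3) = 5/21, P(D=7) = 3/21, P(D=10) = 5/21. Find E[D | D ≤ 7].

3

P(D ≤ 7) = 16/21.
Σ over the event: 1·4/21 + 2·4/21 + 3·5/21 + 7·1/7 = 16/7.
E[D | D ≤ 7] = (16/7) / (16/21) = 3.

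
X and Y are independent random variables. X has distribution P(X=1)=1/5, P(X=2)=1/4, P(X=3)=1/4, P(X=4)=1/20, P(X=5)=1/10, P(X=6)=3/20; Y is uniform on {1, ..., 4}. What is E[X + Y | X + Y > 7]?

P(X + Y > 7) = 7/40.
Summing (X+Y)·P(x,y) over outcomes with X + Y > 7 gives 123/80.
E[X + Y | X + Y > 7] = (123/80) / (7/40) = 123/14.

123/14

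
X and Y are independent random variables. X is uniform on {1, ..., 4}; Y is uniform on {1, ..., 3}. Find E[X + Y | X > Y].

5

Outcomes with X > Y: (2,1), (3,1), (3,2), (4,1), (4,2), (4,3), each with probability 1/12.
E[X + Y | X > Y] = (3 + 4 + 5 + 5 + 6 + 7) / 6 = 5.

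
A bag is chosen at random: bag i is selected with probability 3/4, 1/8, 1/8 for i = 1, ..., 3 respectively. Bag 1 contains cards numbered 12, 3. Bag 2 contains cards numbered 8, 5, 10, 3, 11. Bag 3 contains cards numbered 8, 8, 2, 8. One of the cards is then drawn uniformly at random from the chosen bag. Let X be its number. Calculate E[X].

E[X | bag 1] = (12+3)/2 = 15/2.
E[X | bag 2] = (8+5+10+3+11)/5 = 37/5.
E[X | bag 3] = (8+8+2+8)/4 = 13/2.
E[X] = (3/4)·(15/2) + (1/8)·(37/5) + (1/8)·(13/2) = 589/80.

589/80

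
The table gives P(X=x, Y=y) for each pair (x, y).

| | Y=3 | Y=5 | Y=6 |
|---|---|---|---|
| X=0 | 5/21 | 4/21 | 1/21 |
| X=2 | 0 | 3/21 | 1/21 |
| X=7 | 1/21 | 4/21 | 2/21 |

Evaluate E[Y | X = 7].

5

P(X = 7) = 1/3.
Summing Y·P(X=x,Y=y) over the conditioning event gives 5/3.
E[Y | X = 7] = (5/3) / (1/3) = 5.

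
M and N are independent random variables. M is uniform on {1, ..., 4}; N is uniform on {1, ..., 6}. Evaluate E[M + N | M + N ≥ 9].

Outcomes with M + N ≥ 9: (3,6), (4,5), (4,6), each with probability 1/24.
E[M + N | M + N ≥ 9] = (9 + 9 + 10) / 3 = 28/3.

28/3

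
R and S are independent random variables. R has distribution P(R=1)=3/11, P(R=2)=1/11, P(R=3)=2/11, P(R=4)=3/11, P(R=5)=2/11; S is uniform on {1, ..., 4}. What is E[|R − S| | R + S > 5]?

3/2

P(R + S > 5) = 1/2.
Summing |R−S|·P(x,y) over outcomes with R + S > 5 gives 3/4.
E[|R − S| | R + S > 5] = (3/4) / (1/2) = 3/2.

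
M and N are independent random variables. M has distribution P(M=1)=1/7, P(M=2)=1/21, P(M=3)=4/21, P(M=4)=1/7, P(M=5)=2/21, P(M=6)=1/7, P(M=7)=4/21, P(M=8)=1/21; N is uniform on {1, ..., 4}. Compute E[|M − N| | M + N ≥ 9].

29/8

P(M + N ≥ 9) = 2/7.
Summing |M−N|·P(x,y) over outcomes with M + N ≥ 9 gives 29/28.
E[|M − N| | M + N ≥ 9] = (29/28) / (2/7) = 29/8.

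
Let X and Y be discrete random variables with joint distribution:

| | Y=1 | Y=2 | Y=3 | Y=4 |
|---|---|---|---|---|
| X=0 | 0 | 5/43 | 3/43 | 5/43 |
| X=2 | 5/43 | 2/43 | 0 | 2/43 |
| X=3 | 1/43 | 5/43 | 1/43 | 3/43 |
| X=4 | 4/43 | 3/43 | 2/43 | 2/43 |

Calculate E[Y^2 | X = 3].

39/5

P(X = 3) = 10/43.
Σ Y^2·P over the event = 1·(1/43) + 4·(5/43) + 9·(1/43) + 16·(3/43) = 78/43.
E[Y^2 | X = 3] = (78/43) / (10/43) = 39/5.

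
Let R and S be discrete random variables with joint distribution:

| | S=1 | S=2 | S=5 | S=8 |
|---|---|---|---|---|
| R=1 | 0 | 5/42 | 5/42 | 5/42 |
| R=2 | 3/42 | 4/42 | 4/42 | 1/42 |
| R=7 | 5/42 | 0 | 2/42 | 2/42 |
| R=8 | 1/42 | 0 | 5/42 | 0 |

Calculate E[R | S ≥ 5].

11/3

P(S ≥ 5) = 4/7.
Σ R·P over the event = 1·(5/42) + 1·(5/42) + 2·(4/42) + 2·(1/42) + 7·(2/42) + 7·(2/42) + 8·(5/42) = 44/21.
E[R | S ≥ 5] = (44/21) / (4/7) = 11/3.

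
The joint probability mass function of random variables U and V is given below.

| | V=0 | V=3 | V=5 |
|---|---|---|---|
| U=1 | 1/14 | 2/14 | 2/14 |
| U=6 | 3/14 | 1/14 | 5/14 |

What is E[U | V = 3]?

8/3

P(V = 3) = 3/14.
Σ U·P over the event = 1·(2/14) + 6·(1/14) = 4/7.
E[U | V = 3] = (4/7) / (3/14) = 8/3.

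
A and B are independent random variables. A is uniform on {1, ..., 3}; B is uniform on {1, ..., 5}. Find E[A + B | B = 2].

Outcomes with B = 2: (1,2), (2,2), (3,2), each with probability 1/15.
E[A + B | B = 2] = (3 + 4 + 5) / 3 = 4.

4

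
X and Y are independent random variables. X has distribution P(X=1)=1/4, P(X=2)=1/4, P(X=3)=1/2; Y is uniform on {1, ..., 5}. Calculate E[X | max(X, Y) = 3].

P(max(X, Y) = 3) = 2/5.
Summing X·P(x,y) over outcomes with max(X, Y) = 3 gives 21/20.
E[X | max(X, Y) = 3] = (21/20) / (2/5) = 21/8.

21/8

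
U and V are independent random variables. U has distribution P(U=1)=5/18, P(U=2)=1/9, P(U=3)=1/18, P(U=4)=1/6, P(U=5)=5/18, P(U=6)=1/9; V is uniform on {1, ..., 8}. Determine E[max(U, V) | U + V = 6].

73/16

P(U + V = 6) = 1/9.
Summing max(U,V)·P(x,y) over outcomes with U + V = 6 gives 73/144.
E[max(U, V) | U + V = 6] = (73/144) / (1/9) = 73/16.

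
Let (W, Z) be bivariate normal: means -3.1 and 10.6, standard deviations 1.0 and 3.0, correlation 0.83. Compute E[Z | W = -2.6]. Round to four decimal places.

For a bivariate normal, E[Z | W=x] = μ_Z + ρ·(σ_Z/σ_W)·(x − μ_W).
E[Z | W=-2.6] = 10.6 + (0.83)·(3.0/1.0)·(-2.6 − (-3.1)) = 10.6 + (2.49)·(0.5) = 11.8450.

11.8450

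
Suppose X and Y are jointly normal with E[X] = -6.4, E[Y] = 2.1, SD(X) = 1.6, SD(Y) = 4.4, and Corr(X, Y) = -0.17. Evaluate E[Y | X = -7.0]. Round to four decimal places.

2.3805

For a bivariate normal, E[Y | X=x] = μ_Y + ρ·(σ_Y/σ_X)·(x − μ_X).
E[Y | X=-7.0] = 2.1 + (-0.17)·(4.4/1.6)·(-7.0 − (-6.4)) = 2.1 + (-0.4675)·(-0.6) = 2.3805.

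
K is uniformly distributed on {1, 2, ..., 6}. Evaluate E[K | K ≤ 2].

3/2

Given K ≤ 2, K is equally likely to be any of {1, 2}.
E[K | K ≤ 2] = (1 + 2) / 2 = 3/2.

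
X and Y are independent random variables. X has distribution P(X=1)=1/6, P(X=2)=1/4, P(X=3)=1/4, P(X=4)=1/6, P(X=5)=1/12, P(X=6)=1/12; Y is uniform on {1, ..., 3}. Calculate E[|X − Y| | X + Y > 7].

P(X + Y > 7) = 1/12.
Summing |X−Y|·P(x,y) over outcomes with X + Y > 7 gives 1/4.
E[|X − Y| | X + Y > 7] = (1/4) / (1/12) = 3.

3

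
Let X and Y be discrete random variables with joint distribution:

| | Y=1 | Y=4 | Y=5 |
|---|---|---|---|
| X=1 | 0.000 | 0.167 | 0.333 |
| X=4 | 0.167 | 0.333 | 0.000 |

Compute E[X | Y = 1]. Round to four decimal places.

P(Y = 1) = 0.167.
Σ X·P over the event = 4·(0.167) = 0.668.
E[X | Y = 1] = (0.668) / (0.167) = 4.0000.

4.0000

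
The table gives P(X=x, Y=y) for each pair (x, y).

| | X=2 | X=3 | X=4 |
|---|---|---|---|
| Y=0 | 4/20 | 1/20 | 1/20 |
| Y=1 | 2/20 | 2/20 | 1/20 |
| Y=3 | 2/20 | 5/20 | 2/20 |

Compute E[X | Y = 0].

P(Y = 0) = 3/10.
Σ X·P over the event = 2·(4/20) + 3·(1/20) + 4·(1/20) = 3/4.
E[X | Y = 0] = (3/4) / (3/10) = 5/2.

5/2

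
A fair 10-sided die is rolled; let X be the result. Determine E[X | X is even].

6

Given X is even, X is equally likely to be any of {2, 4, 6, 8, 10}.
E[X | X is even] = (2 + 4 + 6 + 8 + 10) / 5 = 6.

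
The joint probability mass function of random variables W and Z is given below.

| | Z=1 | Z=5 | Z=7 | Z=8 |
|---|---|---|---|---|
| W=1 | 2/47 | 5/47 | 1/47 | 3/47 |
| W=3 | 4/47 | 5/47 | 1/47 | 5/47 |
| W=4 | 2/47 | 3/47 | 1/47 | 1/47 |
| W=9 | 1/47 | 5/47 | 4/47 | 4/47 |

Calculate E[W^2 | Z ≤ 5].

P(Z ≤ 5) = 27/47.
Σ W^2·P over the event = 1·(2/47) + 1·(5/47) + 9·(4/47) + 9·(5/47) + 16·(2/47) + 16·(3/47) + 81·(1/47) + 81·(5/47) = 654/47.
E[W^2 | Z ≤ 5] = (654/47) / (27/47) = 218/9.

218/9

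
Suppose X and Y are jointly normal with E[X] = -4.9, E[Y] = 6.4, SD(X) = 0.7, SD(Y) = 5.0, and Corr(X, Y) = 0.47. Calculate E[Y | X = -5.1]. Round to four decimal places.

The regression of Y on X has slope ρ·σ_Y/σ_X and passes through (μ_X, μ_Y).
E[Y | X=-5.1] = 6.4 + (0.47)·(5.0/0.7)·(-5.1 − (-4.9)) = 6.4 + (3.3571)·(-0.2) = 5.7286.

5.7286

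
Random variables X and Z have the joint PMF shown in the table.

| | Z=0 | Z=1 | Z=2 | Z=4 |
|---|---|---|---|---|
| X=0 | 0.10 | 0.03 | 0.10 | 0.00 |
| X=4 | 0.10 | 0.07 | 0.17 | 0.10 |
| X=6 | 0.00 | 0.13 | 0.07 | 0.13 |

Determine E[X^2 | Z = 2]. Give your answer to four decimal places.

P(Z = 2) = 0.34.
Σ X^2·P over the event = 0·(0.10) + 16·(0.17) + 36·(0.07) = 5.24.
E[X^2 | Z = 2] = (5.24) / (0.34) = 15.4118.

15.4118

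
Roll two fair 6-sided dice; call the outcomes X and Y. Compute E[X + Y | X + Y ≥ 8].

P(X + Y ≥ 8) = 5/12.
Summing (X+Y)·P(x,y) over outcomes with X + Y ≥ 8 gives 35/9.
E[X + Y | X + Y ≥ 8] = (35/9) / (5/12) = 28/3.

28/3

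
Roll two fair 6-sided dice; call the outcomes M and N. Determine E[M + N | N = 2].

Outcomes with N = 2: (1,2), (2,2), (3,2), (4,2), (5,2), (6,2), each with probability 1/36.
E[M + N | N = 2] = (3 + 4 + 5 + 6 + 7 + 8) / 6 = 11/2.

11/2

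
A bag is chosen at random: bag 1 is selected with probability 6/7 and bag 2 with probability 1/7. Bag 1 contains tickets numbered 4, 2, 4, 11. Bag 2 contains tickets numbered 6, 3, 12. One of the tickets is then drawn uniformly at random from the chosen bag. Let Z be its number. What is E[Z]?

11/2

E[Z | bag 1] = (4+2+4+11)/4 = 21/4.
E[Z | bag 2] = (6+3+12)/3 = 7.
E[Z] = (6/7)·(21/4) + (1/7)·(7) = 11/2.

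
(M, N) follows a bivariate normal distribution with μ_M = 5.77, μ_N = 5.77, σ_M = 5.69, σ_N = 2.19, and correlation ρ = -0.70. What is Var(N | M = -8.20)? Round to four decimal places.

2.4460

Var(N | M=x) = (1 − ρ²)·σ_N².
Var(N | M=-8.20) = (2.19)²·(1 − (-0.70)²) = 4.7961·0.51 = 2.4460.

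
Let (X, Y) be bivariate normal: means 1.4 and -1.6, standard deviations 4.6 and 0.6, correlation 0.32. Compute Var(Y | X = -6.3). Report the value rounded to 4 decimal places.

0.3231

For a bivariate normal, Var(Y | X=x) = σ_Y²(1 − ρ²).
Var(Y | X=-6.3) = (0.6)²·(1 − (0.32)²) = 0.36·0.8976 = 0.3231.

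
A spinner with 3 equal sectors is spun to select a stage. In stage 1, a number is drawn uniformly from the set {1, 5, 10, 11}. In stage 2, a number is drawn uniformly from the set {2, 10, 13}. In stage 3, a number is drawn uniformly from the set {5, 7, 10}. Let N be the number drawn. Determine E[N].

269/36

E[N | stage 1] = (1+5+10+11)/4 = 27/4.
E[N | stage 2] = (2+10+13)/3 = 25/3.
E[N | stage 3] = (5+7+10)/3 = 22/3.
E[N] = (1/3)·(27/4) + (1/3)·(25/3) + (1/3)·(22/3) = 269/36.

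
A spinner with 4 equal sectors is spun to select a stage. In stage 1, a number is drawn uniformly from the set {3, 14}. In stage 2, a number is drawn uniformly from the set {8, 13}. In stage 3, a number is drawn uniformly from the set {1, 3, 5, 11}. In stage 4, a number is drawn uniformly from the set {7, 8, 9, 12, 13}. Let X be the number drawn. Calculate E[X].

169/20

E[X | stage 1] = (3+14)/2 = 17/2.
E[X | stage 2] = (8+13)/2 = 21/2.
E[X | stage 3] = (1+3+5+11)/4 = 5.
E[X | stage 4] = (7+8+9+12+13)/5 = 49/5.
E[X] = (1/4)·(17/2) + (1/4)·(21/2) + (1/4)·(5) + (1/4)·(49/5) = 169/20.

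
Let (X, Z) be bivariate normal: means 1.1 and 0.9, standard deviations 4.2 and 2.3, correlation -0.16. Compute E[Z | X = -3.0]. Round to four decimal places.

For a bivariate normal, E[Z | X=x] = μ_Z + ρ·(σ_Z/σ_X)·(x − μ_X).
E[Z | X=-3.0] = 0.9 + (-0.16)·(2.3/4.2)·(-3.0 − (1.1)) = 0.9 + (-0.087619)·(-4.1) = 1.2592.

1.2592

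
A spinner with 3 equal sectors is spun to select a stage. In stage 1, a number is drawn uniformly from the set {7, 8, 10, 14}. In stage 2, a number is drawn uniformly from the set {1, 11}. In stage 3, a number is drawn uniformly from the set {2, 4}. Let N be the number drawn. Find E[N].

25/4

E[N | stage 1] = (7+8+10+14)/4 = 39/4.
E[N | stage 2] = (1+11)/2 = 6.
E[N | stage 3] = (2+4)/2 = 3.
E[N] = (1/3)·(39/4) + (1/3)·(6) + (1/3)·(3) = 25/4.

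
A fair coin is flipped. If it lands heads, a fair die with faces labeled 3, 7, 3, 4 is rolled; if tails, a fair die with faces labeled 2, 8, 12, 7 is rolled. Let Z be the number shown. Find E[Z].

E[Z | heads] = (3+7+3+4)/4 = 17/4.
E[Z | tails] = (2+8+12+7)/4 = 29/4.
By the law of total expectation,
E[Z] = (1/2)·(17/4) + (1/2)·(29/4) = 23/4.

23/4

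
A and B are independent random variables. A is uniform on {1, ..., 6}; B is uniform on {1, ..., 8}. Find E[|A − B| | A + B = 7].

P(A + B = 7) = 1/8.
Summing |A−B|·P(x,y) over outcomes with A + B = 7 gives 3/8.
E[|A − B| | A + B = 7] = (3/8) / (1/8) = 3.

3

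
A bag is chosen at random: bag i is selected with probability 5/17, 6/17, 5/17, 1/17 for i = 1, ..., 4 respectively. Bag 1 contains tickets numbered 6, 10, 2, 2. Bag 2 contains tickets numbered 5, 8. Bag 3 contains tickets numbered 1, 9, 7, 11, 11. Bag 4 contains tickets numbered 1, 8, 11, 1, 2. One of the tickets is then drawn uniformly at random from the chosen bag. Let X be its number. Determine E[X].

538/85

E[X | bag 1] = (6+10+2+2)/4 = 5.
E[X | bag 2] = (5+8)/2 = 13/2.
E[X | bag 3] = (1+9+7+11+11)/5 = 39/5.
E[X | bag 4] = (1+8+11+1+2)/5 = 23/5.
By the law of total expectation,
E[X] = (5/17)·(5) + (6/17)·(13/2) + (5/17)·(39/5) + (1/17)·(23/5) = 538/85.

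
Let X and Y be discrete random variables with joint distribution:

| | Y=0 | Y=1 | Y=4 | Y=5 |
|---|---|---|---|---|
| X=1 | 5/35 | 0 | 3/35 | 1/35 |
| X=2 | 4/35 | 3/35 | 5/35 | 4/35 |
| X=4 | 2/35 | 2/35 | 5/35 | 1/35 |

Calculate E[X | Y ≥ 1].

P(Y ≥ 1) = 24/35.
Σ X·P over the event = 1·(3/35) + 1·(1/35) + 2·(3/35) + 2·(5/35) + 2·(4/35) + 4·(2/35) + 4·(5/35) + 4·(1/35) = 12/7.
E[X | Y ≥ 1] = (12/7) / (24/35) = 5/2.

5/2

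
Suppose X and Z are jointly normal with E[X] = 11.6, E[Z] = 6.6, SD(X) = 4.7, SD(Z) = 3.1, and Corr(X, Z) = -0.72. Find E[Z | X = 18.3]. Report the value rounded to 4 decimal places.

3.4182

For a bivariate normal, E[Z | X=x] = μ_Z + ρ·(σ_Z/σ_X)·(x − μ_X).
E[Z | X=18.3] = 6.6 + (-0.72)·(3.1/4.7)·(18.3 − (11.6)) = 6.6 + (-0.47489)·(6.7) = 3.4182.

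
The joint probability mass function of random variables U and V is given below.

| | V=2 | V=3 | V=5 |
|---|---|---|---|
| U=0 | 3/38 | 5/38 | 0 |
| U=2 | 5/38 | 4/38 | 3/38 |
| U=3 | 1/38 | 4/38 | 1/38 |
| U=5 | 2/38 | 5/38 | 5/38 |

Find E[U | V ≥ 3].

P(V ≥ 3) = 27/38.
Σ U·P over the event = 0·(5/38) + 2·(4/38) + 2·(3/38) + 3·(4/38) + 3·(1/38) + 5·(5/38) + 5·(5/38) = 79/38.
E[U | V ≥ 3] = (79/38) / (27/38) = 79/27.

79/27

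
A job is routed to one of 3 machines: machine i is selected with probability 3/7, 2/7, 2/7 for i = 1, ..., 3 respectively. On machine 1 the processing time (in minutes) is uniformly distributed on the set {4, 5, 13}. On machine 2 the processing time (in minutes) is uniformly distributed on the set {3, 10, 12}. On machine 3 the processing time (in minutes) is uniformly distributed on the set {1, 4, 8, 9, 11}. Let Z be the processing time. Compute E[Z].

E[Z | machine 1] = (4+5+13)/3 = 22/3.
E[Z | machine 2] = (3+10+12)/3 = 25/3.
E[Z | machine 3] = (1+4+8+9+11)/5 = 33/5.
E[Z] = (3/7)·(22/3) + (2/7)·(25/3) + (2/7)·(33/5) = 778/105.

778/105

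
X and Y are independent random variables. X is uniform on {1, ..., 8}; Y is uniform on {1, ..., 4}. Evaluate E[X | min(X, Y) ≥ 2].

5

P(min(X, Y) ≥ 2) = 21/32.
Summing X·P(x,y) over outcomes with min(X, Y) ≥ 2 gives 105/32.
E[X | min(X, Y) ≥ 2] = (105/32) / (21/32) = 5.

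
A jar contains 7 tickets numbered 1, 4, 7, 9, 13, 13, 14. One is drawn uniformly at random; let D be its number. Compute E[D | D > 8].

49/4

P(D > 8) = 4/7.
Σ over the event: 9·1/7 + 13·2/7 + 14·1/7 = 7.
E[D | D > 8] = (7) / (4/7) = 49/4.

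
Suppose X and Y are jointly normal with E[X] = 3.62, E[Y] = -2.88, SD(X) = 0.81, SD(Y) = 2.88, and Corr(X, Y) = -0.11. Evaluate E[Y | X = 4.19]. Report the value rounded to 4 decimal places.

-3.1029

The regression of Y on X has slope ρ·σ_Y/σ_X and passes through (μ_X, μ_Y).
E[Y | X=4.19] = -2.88 + (-0.11)·(2.88/0.81)·(4.19 − (3.62)) = -2.88 + (-0.39111)·(0.57) = -3.1029.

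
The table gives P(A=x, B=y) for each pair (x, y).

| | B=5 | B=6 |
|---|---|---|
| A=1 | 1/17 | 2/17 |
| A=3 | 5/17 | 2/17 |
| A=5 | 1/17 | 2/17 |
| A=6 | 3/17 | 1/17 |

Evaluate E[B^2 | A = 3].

P(A = 3) = 7/17.
Σ B^2·P over the event = 25·(5/17) + 36·(2/17) = 197/17.
E[B^2 | A = 3] = (197/17) / (7/17) = 197/7.

197/7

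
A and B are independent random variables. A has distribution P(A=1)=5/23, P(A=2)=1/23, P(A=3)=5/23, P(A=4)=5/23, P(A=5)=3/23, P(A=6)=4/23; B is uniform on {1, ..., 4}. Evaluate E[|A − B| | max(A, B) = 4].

52/31

P(max(A, B) = 4) = 31/92.
Summing |A−B|·P(x,y) over outcomes with max(A, B) = 4 gives 13/23.
E[|A − B| | max(A, B) = 4] = (13/23) / (31/92) = 52/31.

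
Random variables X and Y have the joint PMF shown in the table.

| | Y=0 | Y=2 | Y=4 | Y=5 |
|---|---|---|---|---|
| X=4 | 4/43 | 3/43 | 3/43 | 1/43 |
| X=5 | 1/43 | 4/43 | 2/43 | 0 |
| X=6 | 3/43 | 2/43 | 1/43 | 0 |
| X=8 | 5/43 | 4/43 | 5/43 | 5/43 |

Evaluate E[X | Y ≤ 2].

P(Y ≤ 2) = 26/43.
Σ X·P over the event = 4·(4/43) + 4·(3/43) + 5·(1/43) + 5·(4/43) + 6·(3/43) + 6·(2/43) + 8·(5/43) + 8·(4/43) = 155/43.
E[X | Y ≤ 2] = (155/43) / (26/43) = 155/26.

155/26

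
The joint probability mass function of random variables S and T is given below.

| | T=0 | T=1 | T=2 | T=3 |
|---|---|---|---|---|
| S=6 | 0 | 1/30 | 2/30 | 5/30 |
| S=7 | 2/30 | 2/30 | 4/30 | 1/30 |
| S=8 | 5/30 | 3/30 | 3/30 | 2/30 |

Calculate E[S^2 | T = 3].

P(T = 3) = 4/15.
Σ S^2·P over the event = 36·(5/30) + 49·(1/30) + 64·(2/30) = 119/10.
E[S^2 | T = 3] = (119/10) / (4/15) = 357/8.

357/8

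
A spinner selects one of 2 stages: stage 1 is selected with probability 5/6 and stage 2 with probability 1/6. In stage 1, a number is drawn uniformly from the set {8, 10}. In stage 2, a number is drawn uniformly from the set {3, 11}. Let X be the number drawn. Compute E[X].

26/3

E[X | stage 1] = (8+10)/2 = 9.
E[X | stage 2] = (3+11)/2 = 7.
E[X] = (5/6)·(9) + (1/6)·(7) = 26/3.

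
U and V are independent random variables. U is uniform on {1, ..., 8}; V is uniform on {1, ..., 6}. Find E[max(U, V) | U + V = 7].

P(U + V = 7) = 1/8.
Summing max(U,V)·P(x,y) over outcomes with U + V = 7 gives 5/8.
E[max(U, V) | U + V = 7] = (5/8) / (1/8) = 5.

5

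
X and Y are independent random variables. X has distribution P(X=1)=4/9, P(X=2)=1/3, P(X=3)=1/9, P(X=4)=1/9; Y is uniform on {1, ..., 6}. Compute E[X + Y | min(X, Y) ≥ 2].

33/5

P(min(X, Y) ≥ 2) = 25/54.
Summing (X+Y)·P(x,y) over outcomes with min(X, Y) ≥ 2 gives 55/18.
E[X + Y | min(X, Y) ≥ 2] = (55/18) / (25/54) = 33/5.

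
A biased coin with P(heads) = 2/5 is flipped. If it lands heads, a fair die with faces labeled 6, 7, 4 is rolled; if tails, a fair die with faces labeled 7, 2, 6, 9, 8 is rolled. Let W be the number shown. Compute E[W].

458/75

E[W | heads] = (6+7+4)/3 = 17/3.
E[W | tails] = (7+2+6+9+8)/5 = 32/5.
By the law of total expectation,
E[W] = (2/5)·(17/3) + (3/5)·(32/5) = 458/75.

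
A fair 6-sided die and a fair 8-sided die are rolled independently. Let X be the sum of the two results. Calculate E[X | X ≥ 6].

P(X ≥ 6) = 19/24.
E[X | X ≥ 6] = (43/6) / (19/24) = 172/19.

172/19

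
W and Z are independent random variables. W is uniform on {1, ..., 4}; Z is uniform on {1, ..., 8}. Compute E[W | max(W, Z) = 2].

5/3

Outcomes with max(W, Z) = 2: (1,2), (2,1), (2,2), each with probability 1/32.
E[W | max(W, Z) = 2] = (1 + 2 + 2) / 3 = 5/3.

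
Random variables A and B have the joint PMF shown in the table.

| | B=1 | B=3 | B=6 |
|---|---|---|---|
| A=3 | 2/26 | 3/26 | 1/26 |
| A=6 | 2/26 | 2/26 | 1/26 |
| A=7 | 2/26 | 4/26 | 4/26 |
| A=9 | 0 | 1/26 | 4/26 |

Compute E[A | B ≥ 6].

73/10

P(B ≥ 6) = 5/13.
Summing A·P(A=x,B=y) over the conditioning event gives 73/26.
E[A | B ≥ 6] = (73/26) / (5/13) = 73/10.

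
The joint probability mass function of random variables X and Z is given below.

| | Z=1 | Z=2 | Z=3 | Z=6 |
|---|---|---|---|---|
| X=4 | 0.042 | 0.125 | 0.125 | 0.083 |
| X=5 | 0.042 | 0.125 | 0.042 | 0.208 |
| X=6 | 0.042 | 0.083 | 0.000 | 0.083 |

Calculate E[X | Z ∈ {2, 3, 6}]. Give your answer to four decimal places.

P(Z ∈ {2, 3, 6}) = 0.874.
Summing X·P(X=x,Z=y) over the conditioning event gives 4.203.
E[X | Z ∈ {2, 3, 6}] = (4.203) / (0.874) = 4.8089.

4.8089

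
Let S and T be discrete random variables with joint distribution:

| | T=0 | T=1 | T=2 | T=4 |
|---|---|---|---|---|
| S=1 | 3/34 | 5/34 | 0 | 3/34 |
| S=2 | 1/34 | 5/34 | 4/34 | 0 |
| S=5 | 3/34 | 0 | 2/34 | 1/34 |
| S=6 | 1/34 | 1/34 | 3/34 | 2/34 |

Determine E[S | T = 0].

P(T = 0) = 4/17.
Summing S·P(S=x,T=y) over the conditioning event gives 13/17.
E[S | T = 0] = (13/17) / (4/17) = 13/4.

13/4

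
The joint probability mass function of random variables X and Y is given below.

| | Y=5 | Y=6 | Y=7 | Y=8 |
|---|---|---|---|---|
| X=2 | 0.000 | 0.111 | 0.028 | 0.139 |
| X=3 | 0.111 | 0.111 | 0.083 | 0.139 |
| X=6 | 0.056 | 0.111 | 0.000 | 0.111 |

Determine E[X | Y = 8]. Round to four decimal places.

3.4987

P(Y = 8) = 0.389.
Σ X·P over the event = 2·(0.139) + 3·(0.139) + 6·(0.111) = 1.361.
E[X | Y = 8] = (1.361) / (0.389) = 3.4987.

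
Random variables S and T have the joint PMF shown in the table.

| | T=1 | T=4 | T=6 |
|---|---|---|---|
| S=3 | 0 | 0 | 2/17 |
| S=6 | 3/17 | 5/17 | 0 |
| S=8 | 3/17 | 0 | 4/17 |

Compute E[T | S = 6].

P(S = 6) = 8/17.
Summing T·P(S=x,T=y) over the conditioning event gives 23/17.
E[T | S = 6] = (23/17) / (8/17) = 23/8.

23/8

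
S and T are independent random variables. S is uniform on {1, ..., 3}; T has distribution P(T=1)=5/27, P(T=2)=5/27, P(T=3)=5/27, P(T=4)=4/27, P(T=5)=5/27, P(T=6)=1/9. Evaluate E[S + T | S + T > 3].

P(S + T > 3) = 22/27.
Summing (S+T)·P(x,y) over outcomes with S + T > 3 gives 389/81.
E[S + T | S + T > 3] = (389/81) / (22/27) = 389/66.

389/66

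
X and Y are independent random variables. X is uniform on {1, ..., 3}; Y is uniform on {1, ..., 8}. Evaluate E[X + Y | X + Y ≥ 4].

P(X + Y ≥ 4) = 7/8.
Summing (X+Y)·P(x,y) over outcomes with X + Y ≥ 4 gives 37/6.
E[X + Y | X + Y ≥ 4] = (37/6) / (7/8) = 148/21.

148/21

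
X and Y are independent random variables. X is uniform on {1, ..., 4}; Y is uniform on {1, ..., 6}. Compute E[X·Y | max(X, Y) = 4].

64/7

Outcomes with max(X, Y) = 4: (1,4), (2,4), (3,4), (4,1), (4,2), (4,3), (4,4), each with probability 1/24.
E[X·Y | max(X, Y) = 4] = (4 + 8 + 12 + 4 + 8 + 12 + 16) / 7 = 64/7.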